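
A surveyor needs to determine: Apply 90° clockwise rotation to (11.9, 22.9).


90° CW: (x,y) -> (y, -x)
(11.9,22.9) -> (22.9, -11.9)

(22.9, -11.9)


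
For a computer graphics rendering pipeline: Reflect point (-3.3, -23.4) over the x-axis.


Reflection over x-axis: (x,y) -> (x,-y)
(-3.3, -23.4) -> (-3.3, 23.4)

(-3.3, 23.4)


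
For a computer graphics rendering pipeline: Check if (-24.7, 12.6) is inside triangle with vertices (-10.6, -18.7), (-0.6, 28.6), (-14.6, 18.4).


Cross products: AB x AP = 979.93, BC x BP = -21.82, CA x CP = -397.91
All same sign? no

No, outside


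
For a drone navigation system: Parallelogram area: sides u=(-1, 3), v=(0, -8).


|u x v| = |(-1)*(-8) - 3*0|
= |8 - 0| = 8

8


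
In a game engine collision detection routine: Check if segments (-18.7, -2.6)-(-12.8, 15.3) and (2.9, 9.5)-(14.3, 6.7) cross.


Cross products: d1=-198.42, d2=22.16, d3=-315.25, d4=-535.83
d1*d2 < 0 and d3*d4 < 0? no

No, they don't intersect


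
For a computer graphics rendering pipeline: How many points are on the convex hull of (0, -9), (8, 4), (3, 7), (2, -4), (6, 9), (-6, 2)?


Convex hull vertices (CCW): (-6, 2), (0, -9), (8, 4), (6, 9)
Count = 4

4


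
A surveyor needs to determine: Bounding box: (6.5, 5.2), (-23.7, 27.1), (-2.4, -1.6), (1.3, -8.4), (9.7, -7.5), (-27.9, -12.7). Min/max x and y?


x range: [-27.9, 9.7]
y range: [-12.7, 27.1]
Bounding box: (-27.9,-12.7) to (9.7,27.1)

(-27.9,-12.7) to (9.7,27.1)


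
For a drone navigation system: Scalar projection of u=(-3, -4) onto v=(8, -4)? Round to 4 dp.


u.v = -8, |v| = sqrt(80) = 8.9443
Scalar projection = u.v / |v| = -8 / sqrt(80) = -0.8944

-0.8944


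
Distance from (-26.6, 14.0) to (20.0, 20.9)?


dx=46.6, dy=6.9
d^2 = 46.6^2 + 6.9^2 = 2219.17
d = sqrt(2219.17) = 47.1081

47.1081


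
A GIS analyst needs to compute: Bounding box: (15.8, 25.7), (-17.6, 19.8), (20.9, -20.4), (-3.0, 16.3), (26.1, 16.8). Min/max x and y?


x range: [-17.6, 26.1]
y range: [-20.4, 25.7]
Bounding box: (-17.6,-20.4) to (26.1,25.7)

(-17.6,-20.4) to (26.1,25.7)


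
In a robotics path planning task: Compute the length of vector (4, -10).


|u| = sqrt(4^2 + (-10)^2) = sqrt(116) = 10.7703

10.7703


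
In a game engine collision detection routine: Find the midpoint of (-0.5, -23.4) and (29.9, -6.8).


M = (((-0.5)+29.9)/2, ((-23.4)+(-6.8))/2)
= (14.7, -15.1)

(14.7, -15.1)


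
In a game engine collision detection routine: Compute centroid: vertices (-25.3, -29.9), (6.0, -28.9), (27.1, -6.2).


Centroid = ((x_A+x_B+x_C)/3, (y_A+y_B+y_C)/3)
= (((-25.3)+6+27.1)/3, ((-29.9)+(-28.9)+(-6.2))/3)
= (2.6, -21.6667)

(2.6, -21.6667)


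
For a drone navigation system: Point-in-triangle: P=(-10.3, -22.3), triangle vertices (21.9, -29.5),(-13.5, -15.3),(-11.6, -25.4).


Cross products: AB x AP = 202.36, BC x BP = 19.02, CA x CP = 109.18
All same sign? yes

Yes, inside


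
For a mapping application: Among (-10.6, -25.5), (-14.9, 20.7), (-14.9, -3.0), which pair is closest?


d(P0,P1) = 46.3997, d(P0,P2) = 22.9072, d(P1,P2) = 23.7
Closest: P0 and P2

Closest pair: (-10.6, -25.5) and (-14.9, -3.0), distance = 22.9072


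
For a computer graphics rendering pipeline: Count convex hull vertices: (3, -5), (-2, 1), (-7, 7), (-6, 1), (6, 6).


Convex hull vertices (CCW): (-7, 7), (-6, 1), (3, -5), (6, 6)
Count = 4

4


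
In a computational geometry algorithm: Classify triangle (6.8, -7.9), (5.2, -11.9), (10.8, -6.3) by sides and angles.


Side lengths squared: AB^2=18.56, BC^2=62.72, CA^2=18.56
Sorted: [18.56, 18.56, 62.72]
By sides: Isosceles, By angles: Obtuse

Isosceles, Obtuse


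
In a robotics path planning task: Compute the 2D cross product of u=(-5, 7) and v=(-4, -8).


u x v = u_x*v_y - u_y*v_x = (-5)*(-8) - 7*(-4)
= 40 - (-28) = 68

68


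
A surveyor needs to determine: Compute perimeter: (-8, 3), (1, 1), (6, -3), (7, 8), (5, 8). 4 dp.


Sides: (-8, 3)->(1, 1): sqrt(85) = 9.219544, (1, 1)->(6, -3): sqrt(41) = 6.403124, (6, -3)->(7, 8): sqrt(122) = 11.045361, (7, 8)->(5, 8): sqrt(4) = 2, (5, 8)->(-8, 3): sqrt(194) = 13.928388
Sum = 42.596417
Perimeter = 42.5964

42.5964


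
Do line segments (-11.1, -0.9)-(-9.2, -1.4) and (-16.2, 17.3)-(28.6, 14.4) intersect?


Cross products: d1=-800.57, d2=-817.46, d3=32.03, d4=48.92
d1*d2 < 0 and d3*d4 < 0? no

No, they don't intersect


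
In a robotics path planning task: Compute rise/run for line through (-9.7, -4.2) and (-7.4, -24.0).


slope = (y2-y1)/(x2-x1) = ((-24)-(-4.2))/((-7.4)-(-9.7)) = (-19.8)/2.3 = -8.6087

-8.6087


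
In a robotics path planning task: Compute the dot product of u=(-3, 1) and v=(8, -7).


u . v = u_x*v_x + u_y*v_y = (-3)*8 + 1*(-7)
= (-24) + (-7) = -31

-31


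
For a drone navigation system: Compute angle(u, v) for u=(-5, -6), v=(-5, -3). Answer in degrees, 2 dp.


u.v = 43, |u| = sqrt(61) = 7.8102, |v| = sqrt(34) = 5.831
cos(theta) = u.v/(|u||v|) = 43/sqrt(2074) = 0.9442
theta = acos(0.9442) = 19.23 degrees

19.23 degrees


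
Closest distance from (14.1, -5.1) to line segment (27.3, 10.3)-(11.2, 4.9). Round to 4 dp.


Project P onto AB: t = 1 (clamped to [0,1])
Closest point on segment: (11.2, 4.9)
Distance: 10.412

10.412


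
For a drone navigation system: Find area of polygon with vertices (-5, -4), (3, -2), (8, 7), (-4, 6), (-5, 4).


Shoelace sum: ((-5)*(-2) - 3*(-4)) + (3*7 - 8*(-2)) + (8*6 - (-4)*7) + ((-4)*4 - (-5)*6) + ((-5)*(-4) - (-5)*4)
= 189
Area = |189|/2 = 94.5

94.5


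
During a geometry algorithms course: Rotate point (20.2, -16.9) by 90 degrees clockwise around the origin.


90° CW: (x,y) -> (y, -x)
(20.2,-16.9) -> (-16.9, -20.2)

(-16.9, -20.2)


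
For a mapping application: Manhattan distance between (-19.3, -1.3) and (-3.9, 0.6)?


|(-19.3)-(-3.9)| + |(-1.3)-0.6| = 15.4 + 1.9 = 17.3

17.3


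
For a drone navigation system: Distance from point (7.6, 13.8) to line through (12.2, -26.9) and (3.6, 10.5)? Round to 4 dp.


|cross product| = 177.98
|line direction| = sqrt(1472.72) = 38.376
Distance = 177.98/sqrt(1472.72) = 4.6378

4.6378


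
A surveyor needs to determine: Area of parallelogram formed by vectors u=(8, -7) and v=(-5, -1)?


|u x v| = |8*(-1) - (-7)*(-5)|
= |(-8) - 35| = 43

43


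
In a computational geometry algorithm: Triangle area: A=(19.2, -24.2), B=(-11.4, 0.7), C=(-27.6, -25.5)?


Area = |x_A(y_B-y_C) + x_B(y_C-y_A) + x_C(y_A-y_B)|/2
= |503.04 + 14.82 + 687.24|/2
= 1205.1/2 = 602.55

602.55


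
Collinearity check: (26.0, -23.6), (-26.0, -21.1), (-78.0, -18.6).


Cross product: ((-26)-26)*((-18.6)-(-23.6)) - ((-21.1)-(-23.6))*((-78)-26)
= 0

Yes, collinear


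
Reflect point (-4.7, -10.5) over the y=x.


Reflection over y=x: (x,y) -> (y,x)
(-4.7, -10.5) -> (-10.5, -4.7)

(-10.5, -4.7)


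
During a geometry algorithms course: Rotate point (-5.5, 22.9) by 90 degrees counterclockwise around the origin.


90° CCW: (x,y) -> (-y, x)
(-5.5,22.9) -> (-22.9, -5.5)

(-22.9, -5.5)


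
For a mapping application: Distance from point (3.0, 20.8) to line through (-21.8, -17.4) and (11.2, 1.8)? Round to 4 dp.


|cross product| = 784.44
|line direction| = sqrt(1457.64) = 38.1791
Distance = 784.44/sqrt(1457.64) = 20.5463

20.5463


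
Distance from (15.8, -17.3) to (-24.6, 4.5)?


dx=-40.4, dy=21.8
d^2 = (-40.4)^2 + 21.8^2 = 2107.4
d = sqrt(2107.4) = 45.9064

45.9064


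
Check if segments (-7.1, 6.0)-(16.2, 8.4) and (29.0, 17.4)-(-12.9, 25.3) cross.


Cross products: d1=762.85, d2=478.22, d3=178.98, d4=463.61
d1*d2 < 0 and d3*d4 < 0? no

No, they don't intersect


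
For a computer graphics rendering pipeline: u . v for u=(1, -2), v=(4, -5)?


u . v = u_x*v_x + u_y*v_y = 1*4 + (-2)*(-5)
= 4 + 10 = 14

14


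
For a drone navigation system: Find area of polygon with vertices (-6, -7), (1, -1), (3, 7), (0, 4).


Shoelace sum: ((-6)*(-1) - 1*(-7)) + (1*7 - 3*(-1)) + (3*4 - 0*7) + (0*(-7) - (-6)*4)
= 59
Area = |59|/2 = 29.5

29.5


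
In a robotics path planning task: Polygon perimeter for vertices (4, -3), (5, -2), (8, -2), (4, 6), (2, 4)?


Sides: (4, -3)->(5, -2): sqrt(2) = 1.414214, (5, -2)->(8, -2): sqrt(9) = 3, (8, -2)->(4, 6): sqrt(80) = 8.944272, (4, 6)->(2, 4): sqrt(8) = 2.828427, (2, 4)->(4, -3): sqrt(53) = 7.28011
Sum = 23.467023
Perimeter = 23.467

23.467


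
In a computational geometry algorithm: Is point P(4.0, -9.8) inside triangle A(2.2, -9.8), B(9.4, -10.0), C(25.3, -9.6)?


Cross products: AB x AP = 0.36, BC x BP = 5.34, CA x CP = 0.36
All same sign? yes

Yes, inside


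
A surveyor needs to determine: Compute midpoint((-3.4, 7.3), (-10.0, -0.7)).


M = (((-3.4)+(-10))/2, (7.3+(-0.7))/2)
= (-6.7, 3.3)

(-6.7, 3.3)


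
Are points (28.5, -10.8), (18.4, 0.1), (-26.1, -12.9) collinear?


Cross product: (18.4-28.5)*((-12.9)-(-10.8)) - (0.1-(-10.8))*((-26.1)-28.5)
= 616.35

No, not collinear


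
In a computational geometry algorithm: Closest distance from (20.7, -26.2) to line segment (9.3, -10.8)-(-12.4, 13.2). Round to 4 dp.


Project P onto AB: t = 0 (clamped to [0,1])
Closest point on segment: (9.3, -10.8)
Distance: 19.1604

19.1604


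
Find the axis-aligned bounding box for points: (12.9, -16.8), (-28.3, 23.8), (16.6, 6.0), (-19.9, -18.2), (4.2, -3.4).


x range: [-28.3, 16.6]
y range: [-18.2, 23.8]
Bounding box: (-28.3,-18.2) to (16.6,23.8)

(-28.3,-18.2) to (16.6,23.8)


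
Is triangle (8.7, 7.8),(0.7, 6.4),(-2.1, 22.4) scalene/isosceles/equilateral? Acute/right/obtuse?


Side lengths squared: AB^2=65.96, BC^2=263.84, CA^2=329.8
Sorted: [65.96, 263.84, 329.8]
By sides: Scalene, By angles: Right

Scalene, Right


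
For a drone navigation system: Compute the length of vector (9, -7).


|u| = sqrt(9^2 + (-7)^2) = sqrt(130) = 11.4018

11.4018


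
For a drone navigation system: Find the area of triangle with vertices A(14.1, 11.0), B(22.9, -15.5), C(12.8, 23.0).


Area = |x_A(y_B-y_C) + x_B(y_C-y_A) + x_C(y_A-y_B)|/2
= |(-542.85) + 274.8 + 339.2|/2
= 71.15/2 = 35.575

35.575


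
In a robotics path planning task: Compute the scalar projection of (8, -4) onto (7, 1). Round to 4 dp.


u.v = 52, |v| = sqrt(50) = 7.0711
Scalar projection = u.v / |v| = 52 / sqrt(50) = 7.3539

7.3539


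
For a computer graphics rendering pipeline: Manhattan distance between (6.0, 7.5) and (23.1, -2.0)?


|6-23.1| + |7.5-(-2)| = 17.1 + 9.5 = 26.6

26.6


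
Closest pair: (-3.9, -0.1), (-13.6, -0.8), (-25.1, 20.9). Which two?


d(P0,P1) = 9.7252, d(P0,P2) = 29.8402, d(P1,P2) = 24.5589
Closest: P0 and P1

Closest pair: (-3.9, -0.1) and (-13.6, -0.8), distance = 9.7252


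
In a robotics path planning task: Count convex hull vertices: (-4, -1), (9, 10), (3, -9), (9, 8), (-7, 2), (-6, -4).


Convex hull vertices (CCW): (-7, 2), (-6, -4), (3, -9), (9, 8), (9, 10)
Count = 5

5


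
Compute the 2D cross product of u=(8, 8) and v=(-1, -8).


u x v = u_x*v_y - u_y*v_x = 8*(-8) - 8*(-1)
= (-64) - (-8) = -56

-56


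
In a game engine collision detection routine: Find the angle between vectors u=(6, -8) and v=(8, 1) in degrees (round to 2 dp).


u.v = 40, |u| = sqrt(100) = 10, |v| = sqrt(65) = 8.0623
cos(theta) = u.v/(|u||v|) = 40/sqrt(6500) = 0.496139
theta = acos(0.496139) = 60.26 degrees

60.26 degrees


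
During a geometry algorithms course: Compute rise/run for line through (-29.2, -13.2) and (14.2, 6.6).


slope = (y2-y1)/(x2-x1) = (6.6-(-13.2))/(14.2-(-29.2)) = 19.8/43.4 = 0.4562

0.4562


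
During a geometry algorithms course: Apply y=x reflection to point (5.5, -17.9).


Reflection over y=x: (x,y) -> (y,x)
(5.5, -17.9) -> (-17.9, 5.5)

(-17.9, 5.5)


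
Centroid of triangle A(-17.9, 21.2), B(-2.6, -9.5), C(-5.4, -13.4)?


Centroid = ((x_A+x_B+x_C)/3, (y_A+y_B+y_C)/3)
= (((-17.9)+(-2.6)+(-5.4))/3, (21.2+(-9.5)+(-13.4))/3)
= (-8.6333, -0.5667)

(-8.6333, -0.5667)


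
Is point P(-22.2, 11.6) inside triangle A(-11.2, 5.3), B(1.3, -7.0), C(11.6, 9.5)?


Cross products: AB x AP = -56.55, BC x BP = 579.33, CA x CP = -189.84
All same sign? no

No, outside


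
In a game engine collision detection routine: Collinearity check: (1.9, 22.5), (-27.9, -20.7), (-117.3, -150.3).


Cross product: ((-27.9)-1.9)*((-150.3)-22.5) - ((-20.7)-22.5)*((-117.3)-1.9)
= 0

Yes, collinear


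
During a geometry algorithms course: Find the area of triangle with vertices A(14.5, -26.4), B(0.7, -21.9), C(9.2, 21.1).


Area = |x_A(y_B-y_C) + x_B(y_C-y_A) + x_C(y_A-y_B)|/2
= |(-623.5) + 33.25 + (-41.4)|/2
= 631.65/2 = 315.825

315.825


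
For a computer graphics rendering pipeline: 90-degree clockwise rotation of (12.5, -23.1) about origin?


90° CW: (x,y) -> (y, -x)
(12.5,-23.1) -> (-23.1, -12.5)

(-23.1, -12.5)


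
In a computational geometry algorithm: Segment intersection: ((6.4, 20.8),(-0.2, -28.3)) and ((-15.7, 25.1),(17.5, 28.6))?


Cross products: d1=-220.11, d2=-1827.13, d3=-1113.49, d4=493.53
d1*d2 < 0 and d3*d4 < 0? no

No, they don't intersect


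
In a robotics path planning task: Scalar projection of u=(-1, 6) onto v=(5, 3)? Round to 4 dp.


u.v = 13, |v| = sqrt(34) = 5.831
Scalar projection = u.v / |v| = 13 / sqrt(34) = 2.2295

2.2295


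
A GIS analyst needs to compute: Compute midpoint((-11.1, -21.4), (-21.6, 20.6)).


M = (((-11.1)+(-21.6))/2, ((-21.4)+20.6)/2)
= (-16.35, -0.4)

(-16.35, -0.4)


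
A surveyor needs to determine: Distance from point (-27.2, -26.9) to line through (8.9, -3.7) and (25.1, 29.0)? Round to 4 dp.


|cross product| = 804.63
|line direction| = sqrt(1331.73) = 36.4929
Distance = 804.63/sqrt(1331.73) = 22.049

22.049


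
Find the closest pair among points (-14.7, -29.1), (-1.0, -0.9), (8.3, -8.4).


d(P0,P1) = 31.3517, d(P0,P2) = 30.9433, d(P1,P2) = 11.9474
Closest: P1 and P2

Closest pair: (-1.0, -0.9) and (8.3, -8.4), distance = 11.9474


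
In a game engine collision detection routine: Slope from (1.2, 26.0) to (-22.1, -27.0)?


slope = (y2-y1)/(x2-x1) = ((-27)-26)/((-22.1)-1.2) = (-53)/(-23.3) = 2.2747

2.2747


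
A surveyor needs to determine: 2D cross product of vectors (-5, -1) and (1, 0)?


u x v = u_x*v_y - u_y*v_x = (-5)*0 - (-1)*1
= 0 - (-1) = 1

1


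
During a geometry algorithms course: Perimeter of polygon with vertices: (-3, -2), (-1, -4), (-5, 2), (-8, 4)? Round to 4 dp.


Sides: (-3, -2)->(-1, -4): sqrt(8) = 2.828427, (-1, -4)->(-5, 2): sqrt(52) = 7.211103, (-5, 2)->(-8, 4): sqrt(13) = 3.605551, (-8, 4)->(-3, -2): sqrt(61) = 7.81025
Sum = 21.455331
Perimeter = 21.4553

21.4553


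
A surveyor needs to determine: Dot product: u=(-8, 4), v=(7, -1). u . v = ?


u . v = u_x*v_x + u_y*v_y = (-8)*7 + 4*(-1)
= (-56) + (-4) = -60

-60


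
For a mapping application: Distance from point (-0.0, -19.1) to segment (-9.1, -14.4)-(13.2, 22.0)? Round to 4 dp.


Project P onto AB: t = 0.0175 (clamped to [0,1])
Closest point on segment: (-8.7102, -13.7638)
Distance: 10.2149

10.2149


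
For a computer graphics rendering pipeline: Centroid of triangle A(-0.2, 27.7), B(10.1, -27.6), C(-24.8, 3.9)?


Centroid = ((x_A+x_B+x_C)/3, (y_A+y_B+y_C)/3)
= (((-0.2)+10.1+(-24.8))/3, (27.7+(-27.6)+3.9)/3)
= (-4.9667, 1.3333)

(-4.9667, 1.3333)


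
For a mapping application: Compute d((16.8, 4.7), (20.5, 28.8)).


dx=3.7, dy=24.1
d^2 = 3.7^2 + 24.1^2 = 594.5
d = sqrt(594.5) = 24.3824

24.3824


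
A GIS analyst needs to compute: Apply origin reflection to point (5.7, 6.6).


Reflection over origin: (x,y) -> (-x,-y)
(5.7, 6.6) -> (-5.7, -6.6)

(-5.7, -6.6)


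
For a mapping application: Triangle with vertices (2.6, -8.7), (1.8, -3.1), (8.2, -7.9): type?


Side lengths squared: AB^2=32, BC^2=64, CA^2=32
Sorted: [32, 32, 64]
By sides: Isosceles, By angles: Right

Isosceles, Right


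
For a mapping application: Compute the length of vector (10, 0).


|u| = sqrt(10^2 + 0^2) = sqrt(100) = 10

10


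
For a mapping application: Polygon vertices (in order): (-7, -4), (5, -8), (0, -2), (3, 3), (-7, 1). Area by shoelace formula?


Shoelace sum: ((-7)*(-8) - 5*(-4)) + (5*(-2) - 0*(-8)) + (0*3 - 3*(-2)) + (3*1 - (-7)*3) + ((-7)*(-4) - (-7)*1)
= 131
Area = |131|/2 = 65.5

65.5


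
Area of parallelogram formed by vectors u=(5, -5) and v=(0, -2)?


|u x v| = |5*(-2) - (-5)*0|
= |(-10) - 0| = 10

10


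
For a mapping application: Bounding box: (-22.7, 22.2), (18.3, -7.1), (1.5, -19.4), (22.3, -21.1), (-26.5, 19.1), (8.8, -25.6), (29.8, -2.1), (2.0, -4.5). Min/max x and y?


x range: [-26.5, 29.8]
y range: [-25.6, 22.2]
Bounding box: (-26.5,-25.6) to (29.8,22.2)

(-26.5,-25.6) to (29.8,22.2)


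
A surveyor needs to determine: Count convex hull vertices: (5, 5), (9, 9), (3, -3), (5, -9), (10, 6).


Convex hull vertices (CCW): (3, -3), (5, -9), (10, 6), (9, 9), (5, 5)
Count = 5

5


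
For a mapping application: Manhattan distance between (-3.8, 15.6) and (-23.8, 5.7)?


|(-3.8)-(-23.8)| + |15.6-5.7| = 20 + 9.9 = 29.9

29.9


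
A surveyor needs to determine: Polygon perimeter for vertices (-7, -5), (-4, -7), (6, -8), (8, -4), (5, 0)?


Sides: (-7, -5)->(-4, -7): sqrt(13) = 3.605551, (-4, -7)->(6, -8): sqrt(101) = 10.049876, (6, -8)->(8, -4): sqrt(20) = 4.472136, (8, -4)->(5, 0): sqrt(25) = 5, (5, 0)->(-7, -5): sqrt(169) = 13
Sum = 36.127563
Perimeter = 36.1276

36.1276


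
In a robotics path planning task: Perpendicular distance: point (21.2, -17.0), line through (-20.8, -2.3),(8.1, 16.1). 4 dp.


|cross product| = 1197.63
|line direction| = sqrt(1173.77) = 34.2603
Distance = 1197.63/sqrt(1173.77) = 34.9568

34.9568


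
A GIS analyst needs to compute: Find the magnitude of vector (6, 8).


|u| = sqrt(6^2 + 8^2) = sqrt(100) = 10

10


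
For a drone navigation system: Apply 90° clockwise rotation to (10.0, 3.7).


90° CW: (x,y) -> (y, -x)
(10,3.7) -> (3.7, -10)

(3.7, -10)


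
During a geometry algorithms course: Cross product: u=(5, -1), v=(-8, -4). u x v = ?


u x v = u_x*v_y - u_y*v_x = 5*(-4) - (-1)*(-8)
= (-20) - 8 = -28

-28


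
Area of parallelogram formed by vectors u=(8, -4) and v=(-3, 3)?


|u x v| = |8*3 - (-4)*(-3)|
= |24 - 12| = 12

12


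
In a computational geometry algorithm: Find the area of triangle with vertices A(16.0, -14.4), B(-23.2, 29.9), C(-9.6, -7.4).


Area = |x_A(y_B-y_C) + x_B(y_C-y_A) + x_C(y_A-y_B)|/2
= |596.8 + (-162.4) + 425.28|/2
= 859.68/2 = 429.84

429.84


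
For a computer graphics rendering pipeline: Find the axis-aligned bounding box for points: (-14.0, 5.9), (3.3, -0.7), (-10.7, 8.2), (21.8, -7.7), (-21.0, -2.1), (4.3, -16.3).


x range: [-21, 21.8]
y range: [-16.3, 8.2]
Bounding box: (-21,-16.3) to (21.8,8.2)

(-21,-16.3) to (21.8,8.2)


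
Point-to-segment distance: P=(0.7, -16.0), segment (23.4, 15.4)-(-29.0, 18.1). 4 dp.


Project P onto AB: t = 0.4013 (clamped to [0,1])
Closest point on segment: (2.3738, 16.4834)
Distance: 32.5265

32.5265


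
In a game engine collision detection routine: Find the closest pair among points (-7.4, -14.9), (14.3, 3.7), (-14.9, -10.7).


d(P0,P1) = 28.5806, d(P0,P2) = 8.5959, d(P1,P2) = 32.5576
Closest: P0 and P2

Closest pair: (-7.4, -14.9) and (-14.9, -10.7), distance = 8.5959


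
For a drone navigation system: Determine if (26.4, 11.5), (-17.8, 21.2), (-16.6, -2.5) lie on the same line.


Cross product: ((-17.8)-26.4)*((-2.5)-11.5) - (21.2-11.5)*((-16.6)-26.4)
= 1035.9

No, not collinear


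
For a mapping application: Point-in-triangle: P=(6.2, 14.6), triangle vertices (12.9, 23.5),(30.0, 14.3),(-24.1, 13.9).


Cross products: AB x AP = -213.83, BC x BP = -25.75, CA x CP = -264.98
All same sign? yes

Yes, inside


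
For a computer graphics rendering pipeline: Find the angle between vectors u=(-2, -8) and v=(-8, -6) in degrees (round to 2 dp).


u.v = 64, |u| = sqrt(68) = 8.2462, |v| = sqrt(100) = 10
cos(theta) = u.v/(|u||v|) = 64/sqrt(6800) = 0.776114
theta = acos(0.776114) = 39.09 degrees

39.09 degrees


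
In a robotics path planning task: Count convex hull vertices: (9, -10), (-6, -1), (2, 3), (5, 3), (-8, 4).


Convex hull vertices (CCW): (-8, 4), (-6, -1), (9, -10), (5, 3)
Count = 4

4


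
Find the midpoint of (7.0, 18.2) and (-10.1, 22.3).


M = ((7+(-10.1))/2, (18.2+22.3)/2)
= (-1.55, 20.25)

(-1.55, 20.25)


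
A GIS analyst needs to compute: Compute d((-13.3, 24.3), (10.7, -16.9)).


dx=24, dy=-41.2
d^2 = 24^2 + (-41.2)^2 = 2273.44
d = sqrt(2273.44) = 47.6806

47.6806


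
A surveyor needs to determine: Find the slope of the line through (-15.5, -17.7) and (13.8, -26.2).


slope = (y2-y1)/(x2-x1) = ((-26.2)-(-17.7))/(13.8-(-15.5)) = (-8.5)/29.3 = -0.2901

-0.2901


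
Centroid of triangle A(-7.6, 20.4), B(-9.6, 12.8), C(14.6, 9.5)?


Centroid = ((x_A+x_B+x_C)/3, (y_A+y_B+y_C)/3)
= (((-7.6)+(-9.6)+14.6)/3, (20.4+12.8+9.5)/3)
= (-0.8667, 14.2333)

(-0.8667, 14.2333)


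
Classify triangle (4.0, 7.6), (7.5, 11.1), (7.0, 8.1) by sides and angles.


Side lengths squared: AB^2=24.5, BC^2=9.25, CA^2=9.25
Sorted: [9.25, 9.25, 24.5]
By sides: Isosceles, By angles: Obtuse

Isosceles, Obtuse


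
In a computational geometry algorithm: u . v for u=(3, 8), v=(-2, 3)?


u . v = u_x*v_x + u_y*v_y = 3*(-2) + 8*3
= (-6) + 24 = 18

18


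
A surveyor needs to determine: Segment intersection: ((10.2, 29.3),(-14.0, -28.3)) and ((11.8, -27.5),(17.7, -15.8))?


Cross products: d1=353.84, d2=297.14, d3=1466.72, d4=1523.42
d1*d2 < 0 and d3*d4 < 0? no

No, they don't intersect


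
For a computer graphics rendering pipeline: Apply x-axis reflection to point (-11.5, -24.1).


Reflection over x-axis: (x,y) -> (x,-y)
(-11.5, -24.1) -> (-11.5, 24.1)

(-11.5, 24.1)


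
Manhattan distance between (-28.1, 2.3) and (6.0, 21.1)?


|(-28.1)-6| + |2.3-21.1| = 34.1 + 18.8 = 52.9

52.9


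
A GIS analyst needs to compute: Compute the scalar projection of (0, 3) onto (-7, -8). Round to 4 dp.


u.v = -24, |v| = sqrt(113) = 10.6301
Scalar projection = u.v / |v| = -24 / sqrt(113) = -2.2577

-2.2577


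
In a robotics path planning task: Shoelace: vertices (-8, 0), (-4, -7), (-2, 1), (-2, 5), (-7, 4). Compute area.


Shoelace sum: ((-8)*(-7) - (-4)*0) + ((-4)*1 - (-2)*(-7)) + ((-2)*5 - (-2)*1) + ((-2)*4 - (-7)*5) + ((-7)*0 - (-8)*4)
= 89
Area = |89|/2 = 44.5

44.5


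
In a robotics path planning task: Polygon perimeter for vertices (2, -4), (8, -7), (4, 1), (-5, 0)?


Sides: (2, -4)->(8, -7): sqrt(45) = 6.708204, (8, -7)->(4, 1): sqrt(80) = 8.944272, (4, 1)->(-5, 0): sqrt(82) = 9.055385, (-5, 0)->(2, -4): sqrt(65) = 8.062258
Sum = 32.770119
Perimeter = 32.7701

32.7701


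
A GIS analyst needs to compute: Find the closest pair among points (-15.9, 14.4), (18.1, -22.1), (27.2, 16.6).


d(P0,P1) = 49.8824, d(P0,P2) = 43.1561, d(P1,P2) = 39.7555
Closest: P1 and P2

Closest pair: (18.1, -22.1) and (27.2, 16.6), distance = 39.7555


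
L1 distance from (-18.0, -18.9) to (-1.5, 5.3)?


|(-18)-(-1.5)| + |(-18.9)-5.3| = 16.5 + 24.2 = 40.7

40.7


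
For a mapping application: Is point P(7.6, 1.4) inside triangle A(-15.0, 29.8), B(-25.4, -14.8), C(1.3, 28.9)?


Cross products: AB x AP = 1303.32, BC x BP = -1009.56, CA x CP = 442.58
All same sign? no

No, outside


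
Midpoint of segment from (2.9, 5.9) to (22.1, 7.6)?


M = ((2.9+22.1)/2, (5.9+7.6)/2)
= (12.5, 6.75)

(12.5, 6.75)


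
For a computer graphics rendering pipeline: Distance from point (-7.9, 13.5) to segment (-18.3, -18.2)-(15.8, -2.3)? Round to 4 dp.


Project P onto AB: t = 0.6066 (clamped to [0,1])
Closest point on segment: (2.384, -8.5556)
Distance: 24.3353

24.3353


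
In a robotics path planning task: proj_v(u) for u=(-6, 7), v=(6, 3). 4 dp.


u.v = -15, |v| = sqrt(45) = 6.7082
Scalar projection = u.v / |v| = -15 / sqrt(45) = -2.2361

-2.2361


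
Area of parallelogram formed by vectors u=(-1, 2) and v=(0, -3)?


|u x v| = |(-1)*(-3) - 2*0|
= |3 - 0| = 3

3


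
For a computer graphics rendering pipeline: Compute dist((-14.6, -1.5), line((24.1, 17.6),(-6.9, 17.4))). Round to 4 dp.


|cross product| = 584.36
|line direction| = sqrt(961.04) = 31.0006
Distance = 584.36/sqrt(961.04) = 18.8499

18.8499


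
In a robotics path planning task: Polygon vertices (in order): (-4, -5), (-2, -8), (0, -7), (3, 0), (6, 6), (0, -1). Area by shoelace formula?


Shoelace sum: ((-4)*(-8) - (-2)*(-5)) + ((-2)*(-7) - 0*(-8)) + (0*0 - 3*(-7)) + (3*6 - 6*0) + (6*(-1) - 0*6) + (0*(-5) - (-4)*(-1))
= 65
Area = |65|/2 = 32.5

32.5


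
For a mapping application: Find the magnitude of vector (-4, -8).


|u| = sqrt((-4)^2 + (-8)^2) = sqrt(80) = 8.9443

8.9443


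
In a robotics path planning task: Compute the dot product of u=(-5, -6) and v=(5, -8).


u . v = u_x*v_x + u_y*v_y = (-5)*5 + (-6)*(-8)
= (-25) + 48 = 23

23


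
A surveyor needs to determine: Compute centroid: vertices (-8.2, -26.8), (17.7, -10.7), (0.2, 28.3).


Centroid = ((x_A+x_B+x_C)/3, (y_A+y_B+y_C)/3)
= (((-8.2)+17.7+0.2)/3, ((-26.8)+(-10.7)+28.3)/3)
= (3.2333, -3.0667)

(3.2333, -3.0667)


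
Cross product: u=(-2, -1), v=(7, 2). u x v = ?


u x v = u_x*v_y - u_y*v_x = (-2)*2 - (-1)*7
= (-4) - (-7) = 3

3


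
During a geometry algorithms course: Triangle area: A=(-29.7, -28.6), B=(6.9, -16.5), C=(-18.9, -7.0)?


Area = |x_A(y_B-y_C) + x_B(y_C-y_A) + x_C(y_A-y_B)|/2
= |282.15 + 149.04 + 228.69|/2
= 659.88/2 = 329.94

329.94


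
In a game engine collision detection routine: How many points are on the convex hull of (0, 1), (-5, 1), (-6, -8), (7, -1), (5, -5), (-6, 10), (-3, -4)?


Convex hull vertices (CCW): (-6, -8), (5, -5), (7, -1), (-6, 10)
Count = 4

4


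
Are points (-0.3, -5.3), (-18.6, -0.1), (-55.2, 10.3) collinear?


Cross product: ((-18.6)-(-0.3))*(10.3-(-5.3)) - ((-0.1)-(-5.3))*((-55.2)-(-0.3))
= 0

Yes, collinear


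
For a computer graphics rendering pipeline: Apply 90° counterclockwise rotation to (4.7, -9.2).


90° CCW: (x,y) -> (-y, x)
(4.7,-9.2) -> (9.2, 4.7)

(9.2, 4.7)


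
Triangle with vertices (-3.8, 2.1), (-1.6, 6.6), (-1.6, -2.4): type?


Side lengths squared: AB^2=25.09, BC^2=81, CA^2=25.09
Sorted: [25.09, 25.09, 81]
By sides: Isosceles, By angles: Obtuse

Isosceles, Obtuse


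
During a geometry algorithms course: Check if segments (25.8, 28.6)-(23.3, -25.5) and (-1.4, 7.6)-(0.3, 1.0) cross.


Cross products: d1=215.22, d2=106.75, d3=-1419.02, d4=-1310.55
d1*d2 < 0 and d3*d4 < 0? no

No, they don't intersect


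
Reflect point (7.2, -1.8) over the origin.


Reflection over origin: (x,y) -> (-x,-y)
(7.2, -1.8) -> (-7.2, 1.8)

(-7.2, 1.8)


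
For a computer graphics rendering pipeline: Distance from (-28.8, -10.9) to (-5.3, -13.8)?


dx=23.5, dy=-2.9
d^2 = 23.5^2 + (-2.9)^2 = 560.66
d = sqrt(560.66) = 23.6783

23.6783


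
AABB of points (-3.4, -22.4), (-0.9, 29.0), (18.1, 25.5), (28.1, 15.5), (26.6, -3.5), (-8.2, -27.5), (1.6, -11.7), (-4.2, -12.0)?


x range: [-8.2, 28.1]
y range: [-27.5, 29]
Bounding box: (-8.2,-27.5) to (28.1,29)

(-8.2,-27.5) to (28.1,29)


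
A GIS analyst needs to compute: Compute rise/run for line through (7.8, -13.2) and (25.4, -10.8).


slope = (y2-y1)/(x2-x1) = ((-10.8)-(-13.2))/(25.4-7.8) = 2.4/17.6 = 0.1364

0.1364


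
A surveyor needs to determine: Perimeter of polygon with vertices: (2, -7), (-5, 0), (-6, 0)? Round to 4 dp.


Sides: (2, -7)->(-5, 0): sqrt(98) = 9.899495, (-5, 0)->(-6, 0): sqrt(1) = 1, (-6, 0)->(2, -7): sqrt(113) = 10.630146
Sum = 21.529641
Perimeter = 21.5296

21.5296


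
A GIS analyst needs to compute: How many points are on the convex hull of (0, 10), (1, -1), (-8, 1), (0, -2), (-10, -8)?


Convex hull vertices (CCW): (-10, -8), (0, -2), (1, -1), (0, 10), (-8, 1)
Count = 5

5


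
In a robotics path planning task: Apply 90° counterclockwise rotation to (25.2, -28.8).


90° CCW: (x,y) -> (-y, x)
(25.2,-28.8) -> (28.8, 25.2)

(28.8, 25.2)


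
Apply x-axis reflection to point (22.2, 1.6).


Reflection over x-axis: (x,y) -> (x,-y)
(22.2, 1.6) -> (22.2, -1.6)

(22.2, -1.6)


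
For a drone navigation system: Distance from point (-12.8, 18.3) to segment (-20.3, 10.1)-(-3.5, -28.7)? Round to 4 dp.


Project P onto AB: t = 0 (clamped to [0,1])
Closest point on segment: (-20.3, 10.1)
Distance: 11.1126

11.1126


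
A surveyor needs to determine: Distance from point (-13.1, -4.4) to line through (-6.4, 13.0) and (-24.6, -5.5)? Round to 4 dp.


|cross product| = 192.73
|line direction| = sqrt(673.49) = 25.9517
Distance = 192.73/sqrt(673.49) = 7.4265

7.4265


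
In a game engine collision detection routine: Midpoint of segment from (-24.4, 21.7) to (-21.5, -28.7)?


M = (((-24.4)+(-21.5))/2, (21.7+(-28.7))/2)
= (-22.95, -3.5)

(-22.95, -3.5)


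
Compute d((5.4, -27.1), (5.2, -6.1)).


dx=-0.2, dy=21
d^2 = (-0.2)^2 + 21^2 = 441.04
d = sqrt(441.04) = 21.001

21.001


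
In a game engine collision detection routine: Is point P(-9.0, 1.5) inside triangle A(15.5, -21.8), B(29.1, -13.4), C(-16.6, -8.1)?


Cross products: AB x AP = 522.68, BC x BP = -479, CA x CP = 412.28
All same sign? no

No, outside


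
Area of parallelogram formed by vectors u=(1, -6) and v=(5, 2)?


|u x v| = |1*2 - (-6)*5|
= |2 - (-30)| = 32

32


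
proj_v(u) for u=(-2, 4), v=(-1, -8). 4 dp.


u.v = -30, |v| = sqrt(65) = 8.0623
Scalar projection = u.v / |v| = -30 / sqrt(65) = -3.721

-3.721


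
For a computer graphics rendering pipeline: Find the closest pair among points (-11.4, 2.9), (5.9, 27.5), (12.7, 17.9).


d(P0,P1) = 30.0741, d(P0,P2) = 28.3868, d(P1,P2) = 11.7644
Closest: P1 and P2

Closest pair: (5.9, 27.5) and (12.7, 17.9), distance = 11.7644


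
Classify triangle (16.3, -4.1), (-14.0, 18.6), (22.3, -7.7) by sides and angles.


Side lengths squared: AB^2=1433.38, BC^2=2009.38, CA^2=48.96
Sorted: [48.96, 1433.38, 2009.38]
By sides: Scalene, By angles: Obtuse

Scalene, Obtuse


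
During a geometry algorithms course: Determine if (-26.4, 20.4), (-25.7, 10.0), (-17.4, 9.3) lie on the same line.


Cross product: ((-25.7)-(-26.4))*(9.3-20.4) - (10-20.4)*((-17.4)-(-26.4))
= 85.83

No, not collinear


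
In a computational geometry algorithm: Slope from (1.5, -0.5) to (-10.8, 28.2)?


slope = (y2-y1)/(x2-x1) = (28.2-(-0.5))/((-10.8)-1.5) = 28.7/(-12.3) = -2.3333

-2.3333


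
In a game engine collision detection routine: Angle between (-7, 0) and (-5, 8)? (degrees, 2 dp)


u.v = 35, |u| = sqrt(49) = 7, |v| = sqrt(89) = 9.434
cos(theta) = u.v/(|u||v|) = 35/sqrt(4361) = 0.529999
theta = acos(0.529999) = 57.99 degrees

57.99 degrees


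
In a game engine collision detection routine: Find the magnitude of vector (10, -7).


|u| = sqrt(10^2 + (-7)^2) = sqrt(149) = 12.2066

12.2066


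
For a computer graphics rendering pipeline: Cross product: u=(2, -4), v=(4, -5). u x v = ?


u x v = u_x*v_y - u_y*v_x = 2*(-5) - (-4)*4
= (-10) - (-16) = 6

6


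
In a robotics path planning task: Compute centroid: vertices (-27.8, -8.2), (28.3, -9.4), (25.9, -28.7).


Centroid = ((x_A+x_B+x_C)/3, (y_A+y_B+y_C)/3)
= (((-27.8)+28.3+25.9)/3, ((-8.2)+(-9.4)+(-28.7))/3)
= (8.8, -15.4333)

(8.8, -15.4333)


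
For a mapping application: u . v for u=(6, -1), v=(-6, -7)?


u . v = u_x*v_x + u_y*v_y = 6*(-6) + (-1)*(-7)
= (-36) + 7 = -29

-29


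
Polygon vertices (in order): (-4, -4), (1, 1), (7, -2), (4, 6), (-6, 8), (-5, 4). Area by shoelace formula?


Shoelace sum: ((-4)*1 - 1*(-4)) + (1*(-2) - 7*1) + (7*6 - 4*(-2)) + (4*8 - (-6)*6) + ((-6)*4 - (-5)*8) + ((-5)*(-4) - (-4)*4)
= 161
Area = |161|/2 = 80.5

80.5


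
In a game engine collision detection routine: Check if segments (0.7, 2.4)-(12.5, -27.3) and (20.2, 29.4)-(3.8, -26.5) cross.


Cross products: d1=-647.25, d2=499.45, d3=897.75, d4=-248.95
d1*d2 < 0 and d3*d4 < 0? yes

Yes, they intersect


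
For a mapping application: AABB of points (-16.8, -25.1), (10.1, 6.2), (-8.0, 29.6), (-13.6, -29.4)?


x range: [-16.8, 10.1]
y range: [-29.4, 29.6]
Bounding box: (-16.8,-29.4) to (10.1,29.6)

(-16.8,-29.4) to (10.1,29.6)


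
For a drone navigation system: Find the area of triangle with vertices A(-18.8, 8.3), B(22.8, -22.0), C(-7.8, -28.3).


Area = |x_A(y_B-y_C) + x_B(y_C-y_A) + x_C(y_A-y_B)|/2
= |(-118.44) + (-834.48) + (-236.34)|/2
= 1189.26/2 = 594.63

594.63


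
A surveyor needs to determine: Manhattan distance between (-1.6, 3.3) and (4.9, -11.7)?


|(-1.6)-4.9| + |3.3-(-11.7)| = 6.5 + 15 = 21.5

21.5


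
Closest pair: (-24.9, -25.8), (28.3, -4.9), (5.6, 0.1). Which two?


d(P0,P1) = 57.1581, d(P0,P2) = 40.0132, d(P1,P2) = 23.2441
Closest: P1 and P2

Closest pair: (28.3, -4.9) and (5.6, 0.1), distance = 23.2441


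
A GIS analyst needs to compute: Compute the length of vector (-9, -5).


|u| = sqrt((-9)^2 + (-5)^2) = sqrt(106) = 10.2956

10.2956


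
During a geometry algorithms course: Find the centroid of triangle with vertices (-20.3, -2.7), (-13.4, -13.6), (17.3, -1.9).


Centroid = ((x_A+x_B+x_C)/3, (y_A+y_B+y_C)/3)
= (((-20.3)+(-13.4)+17.3)/3, ((-2.7)+(-13.6)+(-1.9))/3)
= (-5.4667, -6.0667)

(-5.4667, -6.0667)


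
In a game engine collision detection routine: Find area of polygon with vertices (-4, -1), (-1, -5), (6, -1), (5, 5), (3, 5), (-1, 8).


Shoelace sum: ((-4)*(-5) - (-1)*(-1)) + ((-1)*(-1) - 6*(-5)) + (6*5 - 5*(-1)) + (5*5 - 3*5) + (3*8 - (-1)*5) + ((-1)*(-1) - (-4)*8)
= 157
Area = |157|/2 = 78.5

78.5


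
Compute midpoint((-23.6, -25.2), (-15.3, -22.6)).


M = (((-23.6)+(-15.3))/2, ((-25.2)+(-22.6))/2)
= (-19.45, -23.9)

(-19.45, -23.9)


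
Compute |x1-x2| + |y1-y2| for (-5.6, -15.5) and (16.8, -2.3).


|(-5.6)-16.8| + |(-15.5)-(-2.3)| = 22.4 + 13.2 = 35.6

35.6


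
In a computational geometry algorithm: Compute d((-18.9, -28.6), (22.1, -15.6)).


dx=41, dy=13
d^2 = 41^2 + 13^2 = 1850
d = sqrt(1850) = 43.0116

43.0116


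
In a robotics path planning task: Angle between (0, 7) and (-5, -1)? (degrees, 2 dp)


u.v = -7, |u| = sqrt(49) = 7, |v| = sqrt(26) = 5.099
cos(theta) = u.v/(|u||v|) = -7/sqrt(1274) = -0.196116
theta = acos(-0.196116) = 101.31 degrees

101.31 degrees


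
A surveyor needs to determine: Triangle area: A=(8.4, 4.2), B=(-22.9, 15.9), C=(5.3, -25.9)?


Area = |x_A(y_B-y_C) + x_B(y_C-y_A) + x_C(y_A-y_B)|/2
= |351.12 + 689.29 + (-62.01)|/2
= 978.4/2 = 489.2

489.2


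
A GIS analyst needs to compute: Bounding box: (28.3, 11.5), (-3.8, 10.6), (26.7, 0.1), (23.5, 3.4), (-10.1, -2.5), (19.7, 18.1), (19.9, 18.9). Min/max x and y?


x range: [-10.1, 28.3]
y range: [-2.5, 18.9]
Bounding box: (-10.1,-2.5) to (28.3,18.9)

(-10.1,-2.5) to (28.3,18.9)


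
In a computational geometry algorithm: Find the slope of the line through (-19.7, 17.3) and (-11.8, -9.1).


slope = (y2-y1)/(x2-x1) = ((-9.1)-17.3)/((-11.8)-(-19.7)) = (-26.4)/7.9 = -3.3418

-3.3418


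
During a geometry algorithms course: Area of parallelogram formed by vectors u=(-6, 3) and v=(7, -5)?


|u x v| = |(-6)*(-5) - 3*7|
= |30 - 21| = 9

9


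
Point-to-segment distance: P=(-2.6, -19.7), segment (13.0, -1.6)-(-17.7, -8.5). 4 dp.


Project P onto AB: t = 0.6098 (clamped to [0,1])
Closest point on segment: (-5.7223, -5.8079)
Distance: 14.2386

14.2386


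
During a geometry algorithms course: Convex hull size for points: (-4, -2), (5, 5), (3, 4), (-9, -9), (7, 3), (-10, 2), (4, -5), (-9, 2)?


Convex hull vertices (CCW): (-10, 2), (-9, -9), (4, -5), (7, 3), (5, 5)
Count = 5

5


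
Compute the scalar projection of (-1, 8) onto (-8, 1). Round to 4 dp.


u.v = 16, |v| = sqrt(65) = 8.0623
Scalar projection = u.v / |v| = 16 / sqrt(65) = 1.9846

1.9846


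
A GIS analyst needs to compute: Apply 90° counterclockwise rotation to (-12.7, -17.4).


90° CCW: (x,y) -> (-y, x)
(-12.7,-17.4) -> (17.4, -12.7)

(17.4, -12.7)


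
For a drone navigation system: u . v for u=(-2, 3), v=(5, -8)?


u . v = u_x*v_x + u_y*v_y = (-2)*5 + 3*(-8)
= (-10) + (-24) = -34

-34


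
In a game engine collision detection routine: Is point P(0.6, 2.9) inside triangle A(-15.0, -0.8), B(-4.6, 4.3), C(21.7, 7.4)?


Cross products: AB x AP = -41.08, BC x BP = -52.94, CA x CP = -7.87
All same sign? yes

Yes, inside


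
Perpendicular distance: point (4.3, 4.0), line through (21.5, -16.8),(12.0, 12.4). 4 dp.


|cross product| = 304.64
|line direction| = sqrt(942.89) = 30.7065
Distance = 304.64/sqrt(942.89) = 9.921

9.921


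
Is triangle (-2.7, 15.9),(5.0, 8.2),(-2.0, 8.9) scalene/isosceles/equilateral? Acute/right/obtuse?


Side lengths squared: AB^2=118.58, BC^2=49.49, CA^2=49.49
Sorted: [49.49, 49.49, 118.58]
By sides: Isosceles, By angles: Obtuse

Isosceles, Obtuse


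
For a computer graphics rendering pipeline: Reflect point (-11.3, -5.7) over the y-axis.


Reflection over y-axis: (x,y) -> (-x,y)
(-11.3, -5.7) -> (11.3, -5.7)

(11.3, -5.7)


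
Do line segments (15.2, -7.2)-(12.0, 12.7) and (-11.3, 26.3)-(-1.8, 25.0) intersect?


Cross products: d1=-283.8, d2=-98.91, d3=420.15, d4=235.26
d1*d2 < 0 and d3*d4 < 0? no

No, they don't intersect


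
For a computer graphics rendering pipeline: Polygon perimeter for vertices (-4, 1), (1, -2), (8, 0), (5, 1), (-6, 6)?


Sides: (-4, 1)->(1, -2): sqrt(34) = 5.830952, (1, -2)->(8, 0): sqrt(53) = 7.28011, (8, 0)->(5, 1): sqrt(10) = 3.162278, (5, 1)->(-6, 6): sqrt(146) = 12.083046, (-6, 6)->(-4, 1): sqrt(29) = 5.385165
Sum = 33.741551
Perimeter = 33.7416

33.7416


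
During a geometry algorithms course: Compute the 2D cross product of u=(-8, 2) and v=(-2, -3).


u x v = u_x*v_y - u_y*v_x = (-8)*(-3) - 2*(-2)
= 24 - (-4) = 28

28


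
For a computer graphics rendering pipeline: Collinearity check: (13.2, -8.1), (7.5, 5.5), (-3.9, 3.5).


Cross product: (7.5-13.2)*(3.5-(-8.1)) - (5.5-(-8.1))*((-3.9)-13.2)
= 166.44

No, not collinear


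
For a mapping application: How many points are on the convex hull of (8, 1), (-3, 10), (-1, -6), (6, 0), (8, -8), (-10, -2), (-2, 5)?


Convex hull vertices (CCW): (-10, -2), (-1, -6), (8, -8), (8, 1), (-3, 10)
Count = 5

5


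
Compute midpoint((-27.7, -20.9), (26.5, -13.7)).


M = (((-27.7)+26.5)/2, ((-20.9)+(-13.7))/2)
= (-0.6, -17.3)

(-0.6, -17.3)


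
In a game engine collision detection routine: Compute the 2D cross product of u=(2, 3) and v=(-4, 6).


u x v = u_x*v_y - u_y*v_x = 2*6 - 3*(-4)
= 12 - (-12) = 24

24


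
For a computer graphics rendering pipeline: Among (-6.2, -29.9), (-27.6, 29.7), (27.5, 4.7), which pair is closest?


d(P0,P1) = 63.3255, d(P0,P2) = 48.2996, d(P1,P2) = 60.5063
Closest: P0 and P2

Closest pair: (-6.2, -29.9) and (27.5, 4.7), distance = 48.2996


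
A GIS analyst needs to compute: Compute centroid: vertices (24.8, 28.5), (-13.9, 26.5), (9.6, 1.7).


Centroid = ((x_A+x_B+x_C)/3, (y_A+y_B+y_C)/3)
= ((24.8+(-13.9)+9.6)/3, (28.5+26.5+1.7)/3)
= (6.8333, 18.9)

(6.8333, 18.9)


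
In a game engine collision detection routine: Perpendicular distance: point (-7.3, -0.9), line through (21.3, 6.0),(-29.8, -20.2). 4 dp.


|cross product| = 396.73
|line direction| = sqrt(3297.65) = 57.4252
Distance = 396.73/sqrt(3297.65) = 6.9086

6.9086


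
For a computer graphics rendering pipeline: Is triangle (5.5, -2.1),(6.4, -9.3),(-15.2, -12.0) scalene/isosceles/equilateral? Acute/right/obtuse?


Side lengths squared: AB^2=52.65, BC^2=473.85, CA^2=526.5
Sorted: [52.65, 473.85, 526.5]
By sides: Scalene, By angles: Right

Scalene, Right


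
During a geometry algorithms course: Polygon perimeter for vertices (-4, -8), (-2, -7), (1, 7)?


Sides: (-4, -8)->(-2, -7): sqrt(5) = 2.236068, (-2, -7)->(1, 7): sqrt(205) = 14.317821, (1, 7)->(-4, -8): sqrt(250) = 15.811388
Sum = 32.365277
Perimeter = 32.3653

32.3653
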